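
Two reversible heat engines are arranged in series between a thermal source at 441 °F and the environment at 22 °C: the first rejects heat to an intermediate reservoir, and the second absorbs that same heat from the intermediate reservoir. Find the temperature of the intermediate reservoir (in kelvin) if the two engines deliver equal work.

T_H = 441 °F → (441 − 32) × 5/9 = 227.22 °C = 500.37 K.
T_C = 22 °C → 22 + 273.15 = 295.15 K.
For reversible stages Q_m = Q_H·(T_m/T_H). Setting W₁ = Q_H(1 − T_m/T_H) equal to W₂ = Q_m(1 − T_C/T_m) = Q_H·(T_m − T_C)/T_H gives T_H − T_m = T_m − T_C, so T_m = (T_H + T_C)/2 = (500.37 + 295.15)/2 = 398 K.

T_m ≈ 398 K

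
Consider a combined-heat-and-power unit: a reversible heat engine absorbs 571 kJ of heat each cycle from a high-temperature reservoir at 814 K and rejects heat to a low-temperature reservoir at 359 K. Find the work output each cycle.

W ≈ 319.2 kJ

For a reversible engine, η = 1 − T_C/T_H = 1 − 359.00/814.00 = 0.5590.
W = η·Q_H = 0.5590 × 571 = 319.2 kJ.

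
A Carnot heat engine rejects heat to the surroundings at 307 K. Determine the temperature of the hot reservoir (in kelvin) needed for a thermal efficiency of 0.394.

T_H ≈ 506.6 K

From η = 1 − T_C/T_H, solving for T_H gives T_H = T_C/(1 − η) = 307.00/(1 − 0.394) = 506.6 K.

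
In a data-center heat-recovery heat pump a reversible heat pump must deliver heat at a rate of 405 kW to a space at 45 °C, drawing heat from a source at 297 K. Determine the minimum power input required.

T_H = 45 °C → 45 + 273.15 = 318.15 K.
COP_HP = T_H/(T_H − T_C) = 318.15/21.15 = 15.0426.
W = Q_H/COP_HP = 405/15.0426 = 26.9 kW.

Ẇ_in ≈ 26.9 kW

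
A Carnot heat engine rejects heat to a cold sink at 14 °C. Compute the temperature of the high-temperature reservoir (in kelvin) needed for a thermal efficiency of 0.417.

T_H ≈ 493 K

T_C = 14 °C → 14 + 273.15 = 287.15 K.
From η = 1 − T_C/T_H, solving for T_H gives T_H = T_C/(1 − η) = 287.15/(1 − 0.417) = 493 K.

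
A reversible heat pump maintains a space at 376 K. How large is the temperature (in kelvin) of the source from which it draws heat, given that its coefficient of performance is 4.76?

T_C ≈ 297 K

COP_HP = T_H/(T_H − T_C) ⇒ T_C = T_H·(COP_HP − 1)/COP_HP = 376.00 × (4.76 − 1)/4.76 = 297 K.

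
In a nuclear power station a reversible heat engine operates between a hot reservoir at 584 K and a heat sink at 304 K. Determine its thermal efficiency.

η ≈ 0.479

For a reversible engine, η = 1 − T_C/T_H = 1 − 304.00/584.00 = 0.479.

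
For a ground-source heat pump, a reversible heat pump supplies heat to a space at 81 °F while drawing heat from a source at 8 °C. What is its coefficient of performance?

T_H = 81 °F → (81 − 32) × 5/9 = 27.22 °C = 300.37 K.
T_C = 8 °C → 8 + 273.15 = 281.15 K.
The Carnot heat-pump COP is COP_HP = T_H/(T_H − T_C) = 300.37/(300.37 − 281.15) = 15.6.

COP_HP ≈ 15.6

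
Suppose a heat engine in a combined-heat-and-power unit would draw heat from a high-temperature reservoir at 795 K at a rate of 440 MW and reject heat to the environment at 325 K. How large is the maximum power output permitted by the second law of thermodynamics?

The second-law ceiling is the Carnot efficiency, η_max = 1 − T_C/T_H = 1 − 325.00/795.00 = 0.5912.
W_max = η_max · Q_H = 0.5912 × 440 = 260 MW.

Ẇ_max ≈ 260 MW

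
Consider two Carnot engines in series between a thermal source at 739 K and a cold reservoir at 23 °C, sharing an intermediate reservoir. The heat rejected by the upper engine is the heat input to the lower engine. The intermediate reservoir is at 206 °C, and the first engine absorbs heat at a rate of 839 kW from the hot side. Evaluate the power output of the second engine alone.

T_C = 23 °C → 23 + 273.15 = 296.15 K.
T_m = 206 °C → 206 + 273.15 = 479.15 K.
Heat entering the second stage: Q_m = Q_H·(T_m/T_H) = 839 × 479.15/739.00 = 544 kW.
Second-stage efficiency η₂ = 1 − T_C/T_m = 1 − 296.15/479.15 = 0.3819, so W₂ = η₂·Q_m = 208 kW.

Ẇ₂ ≈ 208 kW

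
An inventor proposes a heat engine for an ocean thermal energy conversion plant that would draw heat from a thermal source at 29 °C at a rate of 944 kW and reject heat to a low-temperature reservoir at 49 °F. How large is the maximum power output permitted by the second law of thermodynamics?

Ẇ_max ≈ 61.1 kW

T_H = 29 °C → 29 + 273.15 = 302.15 K.
T_C = 49 °F → (49 − 32) × 5/9 = 9.44 °C = 282.59 K.
No engine can exceed the Carnot limit: η_max = 1 − T_C/T_H = 1 − 282.59/302.15 = 0.0647.
W_max = η_max · Q_H = 0.0647 × 944 = 61.1 kW.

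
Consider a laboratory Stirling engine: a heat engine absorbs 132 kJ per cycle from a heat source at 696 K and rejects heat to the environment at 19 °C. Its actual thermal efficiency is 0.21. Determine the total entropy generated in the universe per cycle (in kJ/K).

ΔS_univ ≈ 0.167 kJ/K

T_C = 19 °C → 19 + 273.15 = 292.15 K.
W = η·Q_H = 0.21 × 132 = 27.72 kJ, so Q_C = Q_H − W = 104.3 kJ.
Reservoir entropy changes: ΔS_H = −Q_H/T_H = −132/696.00 = -0.1897 kJ/K and ΔS_C = +Q_C/T_C = 104.3/292.15 = 0.3569 kJ/K.
ΔS_univ = −Q_H/T_H + Q_C/T_C = 0.167 kJ/K (> 0, since η = 0.21 < η_Carnot = 0.580).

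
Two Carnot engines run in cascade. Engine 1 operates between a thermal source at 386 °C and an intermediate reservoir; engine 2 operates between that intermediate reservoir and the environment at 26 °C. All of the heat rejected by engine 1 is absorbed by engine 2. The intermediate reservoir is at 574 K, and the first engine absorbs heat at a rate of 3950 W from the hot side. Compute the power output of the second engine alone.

T_H = 386 °C → 386 + 273.15 = 659.15 K.
T_C = 26 °C → 26 + 273.15 = 299.15 K.
Heat entering the second stage: Q_m = Q_H·(T_m/T_H) = 3950 × 574.00/659.15 = 3440 W.
Second-stage efficiency η₂ = 1 − T_C/T_m = 1 − 299.15/574.00 = 0.4788, so W₂ = η₂·Q_m = 1650 W.

Ẇ₂ ≈ 1650 W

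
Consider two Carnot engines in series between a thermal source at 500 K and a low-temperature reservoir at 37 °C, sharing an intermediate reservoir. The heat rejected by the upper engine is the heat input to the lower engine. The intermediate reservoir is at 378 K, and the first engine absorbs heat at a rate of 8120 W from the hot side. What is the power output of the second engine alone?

T_C = 37 °C → 37 + 273.15 = 310.15 K.
Heat entering the second stage: Q_m = Q_H·(T_m/T_H) = 8120 × 378.00/500.00 = 6139 W.
Second-stage efficiency η₂ = 1 − T_C/T_m = 1 − 310.15/378.00 = 0.1795, so W₂ = η₂·Q_m = 1102 W.

Ẇ₂ ≈ 1102 W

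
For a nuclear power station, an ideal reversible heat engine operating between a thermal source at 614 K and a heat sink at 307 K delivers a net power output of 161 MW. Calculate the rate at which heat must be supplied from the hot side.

Since the cycle is reversible, η = 1 − T_C/T_H = 1 − 307.00/614.00 = 0.5000.
Q_H = W/η = 161/0.5000 = 322.0 MW.

Q̇_H ≈ 322.0 MW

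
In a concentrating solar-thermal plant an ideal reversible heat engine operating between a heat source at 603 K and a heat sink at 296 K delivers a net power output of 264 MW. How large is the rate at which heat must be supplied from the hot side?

Q̇_H ≈ 519 MW

Since the cycle is reversible, η = 1 − T_C/T_H = 1 − 296.00/603.00 = 0.5091.
Q_H = W/η = 264/0.5091 = 519 MW.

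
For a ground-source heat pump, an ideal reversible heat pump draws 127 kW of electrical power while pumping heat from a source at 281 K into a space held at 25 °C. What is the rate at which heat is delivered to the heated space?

T_H = 25 °C → 25 + 273.15 = 298.15 K.
The Carnot heat-pump COP is COP_HP = T_H/(T_H − T_C) = 298.15/17.15 = 17.3848.
Q_H = COP_HP · W = 17.3848 × 127 = 2210 kW.

Q̇_H ≈ 2210 kW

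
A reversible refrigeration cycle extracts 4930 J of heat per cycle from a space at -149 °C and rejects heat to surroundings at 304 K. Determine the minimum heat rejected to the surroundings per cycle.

Q_H ≈ 12070 J

T_C = -149 °C → -149 + 273.15 = 124.15 K.
For a reversible cycle Q_H/Q_C = T_H/T_C, so Q_H = Q_C·T_H/T_C = 4930 × 304.00/124.15 = 12070 J.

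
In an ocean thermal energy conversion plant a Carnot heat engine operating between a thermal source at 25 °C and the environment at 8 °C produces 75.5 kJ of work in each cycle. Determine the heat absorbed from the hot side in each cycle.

Q_H ≈ 1324 kJ

T_H = 25 °C → 25 + 273.15 = 298.15 K.
T_C = 8 °C → 8 + 273.15 = 281.15 K.
Carnot efficiency: η = 1 − T_C/T_H = 1 − 281.15/298.15 = 0.0570.
Q_H = W/η = 75.5/0.0570 = 1324 kJ.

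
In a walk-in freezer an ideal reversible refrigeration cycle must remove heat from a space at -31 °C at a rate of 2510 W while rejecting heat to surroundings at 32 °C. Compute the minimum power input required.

T_H = 32 °C → 32 + 273.15 = 305.15 K.
T_C = -31 °C → -31 + 273.15 = 242.15 K.
Carnot COP: COP_R = T_C/(T_H − T_C) = 242.15/63.00 = 3.8437.
W = Q_C/COP_R = 2510/3.8437 = 653.0 W.

Ẇ_in ≈ 653.0 W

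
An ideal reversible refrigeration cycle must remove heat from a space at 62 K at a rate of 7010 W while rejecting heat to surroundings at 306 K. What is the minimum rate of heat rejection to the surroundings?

For a reversible cycle Q_H/Q_C = T_H/T_C, so Q_H = Q_C·T_H/T_C = 7010 × 306.00/62.00 = 34600 W.

Q̇_H ≈ 34600 W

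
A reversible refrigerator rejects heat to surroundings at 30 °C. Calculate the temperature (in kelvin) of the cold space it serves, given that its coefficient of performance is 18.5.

T_H = 30 °C → 30 + 273.15 = 303.15 K.
COP_R = T_C/(T_H − T_C) ⇒ T_C = T_H·COP_R/(1 + COP_R) = 303.15 × 18.5/(1 + 18.5) = 288 K.

T_C ≈ 288 K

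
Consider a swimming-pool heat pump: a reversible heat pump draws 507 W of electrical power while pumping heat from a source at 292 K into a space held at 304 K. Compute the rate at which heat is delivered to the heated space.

Q̇_H ≈ 12800 W

For a reversible heat pump, COP_HP = T_H/(T_H − T_C) = 304.00/12.00 = 25.3333.
Q_H = COP_HP · W = 25.3333 × 507 = 12800 W.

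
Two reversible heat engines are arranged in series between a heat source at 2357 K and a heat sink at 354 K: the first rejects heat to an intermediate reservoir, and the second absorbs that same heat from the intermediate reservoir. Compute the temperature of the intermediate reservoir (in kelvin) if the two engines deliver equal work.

For reversible stages Q_m = Q_H·(T_m/T_H). Setting W₁ = Q_H(1 − T_m/T_H) equal to W₂ = Q_m(1 − T_C/T_m) = Q_H·(T_m − T_C)/T_H gives T_H − T_m = T_m − T_C, so T_m = (T_H + T_C)/2 = (2357.00 + 354.00)/2 = 1356 K.

T_m ≈ 1356 K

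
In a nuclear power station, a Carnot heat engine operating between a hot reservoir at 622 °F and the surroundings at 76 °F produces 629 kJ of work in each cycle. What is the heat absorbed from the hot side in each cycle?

Q_H ≈ 1246 kJ

T_H = 622 °F → (622 − 32) × 5/9 = 327.78 °C = 600.93 K.
T_C = 76 °F → (76 − 32) × 5/9 = 24.44 °C = 297.59 K.
Carnot efficiency: η = 1 − T_C/T_H = 1 − 297.59/600.93 = 0.5048.
Q_H = W/η = 629/0.5048 = 1246 kJ.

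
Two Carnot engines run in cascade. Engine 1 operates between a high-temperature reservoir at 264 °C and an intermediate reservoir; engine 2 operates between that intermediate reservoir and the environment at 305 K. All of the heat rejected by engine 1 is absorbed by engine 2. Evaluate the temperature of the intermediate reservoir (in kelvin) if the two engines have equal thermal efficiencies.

T_m ≈ 405 K

T_H = 264 °C → 264 + 273.15 = 537.15 K.
Equal efficiencies require 1 − T_m/T_H = 1 − T_C/T_m, i.e. T_m/T_H = T_C/T_m, so T_m = √(T_H·T_C) = √(537.15 × 305.00) = 405 K.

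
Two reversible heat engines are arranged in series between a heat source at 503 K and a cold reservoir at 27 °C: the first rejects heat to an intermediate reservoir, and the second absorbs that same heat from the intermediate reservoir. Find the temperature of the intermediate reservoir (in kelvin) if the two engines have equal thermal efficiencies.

T_C = 27 °C → 27 + 273.15 = 300.15 K.
Equal efficiencies require 1 − T_m/T_H = 1 − T_C/T_m, i.e. T_m/T_H = T_C/T_m, so T_m = √(T_H·T_C) = √(503.00 × 300.15) = 389 K.

T_m ≈ 389 K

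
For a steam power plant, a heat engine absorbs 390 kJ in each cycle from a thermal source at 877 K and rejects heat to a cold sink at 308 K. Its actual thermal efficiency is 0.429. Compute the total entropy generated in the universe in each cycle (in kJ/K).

ΔS_univ ≈ 0.278 kJ/K

W = η·Q_H = 0.429 × 390 = 167.3 kJ, so Q_C = Q_H − W = 222.7 kJ.
Entropy balance on the reservoirs: −Q_H/T_H = -0.4447 kJ/K, +Q_C/T_C = 0.7230 kJ/K.
ΔS_univ = −Q_H/T_H + Q_C/T_C = 0.278 kJ/K (> 0, since η = 0.429 < η_Carnot = 0.649).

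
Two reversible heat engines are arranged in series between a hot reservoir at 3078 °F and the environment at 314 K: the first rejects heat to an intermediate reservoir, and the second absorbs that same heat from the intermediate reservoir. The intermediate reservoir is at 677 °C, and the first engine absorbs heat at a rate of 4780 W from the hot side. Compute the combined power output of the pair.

Ẇ_total ≈ 4016 W

T_H = 3078 °F → (3078 − 32) × 5/9 = 1692.22 °C = 1965.37 K.
Two reversible stages in series are equivalent to a single Carnot engine between T_H and T_C, so η_total = 1 − T_C/T_H = 1 − 314.00/1965.37 = 0.8402.
W_total = η_total · Q_H = 0.8402 × 4780 = 4016 W.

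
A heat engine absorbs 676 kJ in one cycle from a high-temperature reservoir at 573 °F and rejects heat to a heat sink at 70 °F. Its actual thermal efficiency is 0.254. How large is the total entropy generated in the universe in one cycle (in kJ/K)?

ΔS_univ ≈ 0.535 kJ/K

T_H = 573 °F → (573 − 32) × 5/9 = 300.56 °C = 573.71 K.
T_C = 70 °F → (70 − 32) × 5/9 = 21.11 °C = 294.26 K.
W = η·Q_H = 0.254 × 676 = 171.7 kJ, so Q_C = Q_H − W = 504.3 kJ.
Entropy balance on the reservoirs: −Q_H/T_H = -1.178 kJ/K, +Q_C/T_C = 1.714 kJ/K.
ΔS_univ = −Q_H/T_H + Q_C/T_C = 0.535 kJ/K (> 0, since η = 0.254 < η_Carnot = 0.487).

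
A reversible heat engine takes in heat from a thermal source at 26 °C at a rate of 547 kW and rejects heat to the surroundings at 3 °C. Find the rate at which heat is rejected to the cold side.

Q̇_C ≈ 505 kW

T_H = 26 °C → 26 + 273.15 = 299.15 K.
T_C = 3 °C → 3 + 273.15 = 276.15 K.
Since the cycle is reversible, η = 1 − T_C/T_H = 1 − 276.15/299.15 = 0.0769.
For a reversible cycle Q_C/Q_H = T_C/T_H, so Q_C = 547 × 276.15/299.15 = 505 kW.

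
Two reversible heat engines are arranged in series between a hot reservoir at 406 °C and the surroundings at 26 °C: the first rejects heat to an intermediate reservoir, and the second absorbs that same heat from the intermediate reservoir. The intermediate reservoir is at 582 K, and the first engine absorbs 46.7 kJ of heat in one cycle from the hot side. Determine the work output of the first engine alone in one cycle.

W₁ ≈ 6.68 kJ

T_H = 406 °C → 406 + 273.15 = 679.15 K.
T_C = 26 °C → 26 + 273.15 = 299.15 K.
First-stage efficiency η₁ = 1 − T_m/T_H = 1 − 582.00/679.15 = 0.1430.
W₁ = η₁·Q_H = 0.1430 × 46.7 = 6.68 kJ.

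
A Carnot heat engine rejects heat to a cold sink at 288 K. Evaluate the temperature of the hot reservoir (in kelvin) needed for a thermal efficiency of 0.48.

From η = 1 − T_C/T_H, solving for T_H gives T_H = T_C/(1 − η) = 288.00/(1 − 0.48) = 553.8 K.

T_H ≈ 553.8 K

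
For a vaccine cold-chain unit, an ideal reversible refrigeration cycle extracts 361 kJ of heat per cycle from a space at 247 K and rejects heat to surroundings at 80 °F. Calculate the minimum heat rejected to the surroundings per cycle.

Q_H ≈ 438 kJ

T_H = 80 °F → (80 − 32) × 5/9 = 26.67 °C = 299.82 K.
For a reversible cycle Q_H/Q_C = T_H/T_C, so Q_H = Q_C·T_H/T_C = 361 × 299.82/247.00 = 438 kJ.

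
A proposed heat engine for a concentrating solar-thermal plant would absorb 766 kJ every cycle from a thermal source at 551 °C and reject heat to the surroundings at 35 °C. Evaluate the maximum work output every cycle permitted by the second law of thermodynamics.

W_max ≈ 480 kJ

T_H = 551 °C → 551 + 273.15 = 824.15 K.
T_C = 35 °C → 35 + 273.15 = 308.15 K.
The second-law ceiling is the Carnot efficiency, η_max = 1 − T_C/T_H = 1 − 308.15/824.15 = 0.6261.
W_max = η_max · Q_H = 0.6261 × 766 = 480 kJ.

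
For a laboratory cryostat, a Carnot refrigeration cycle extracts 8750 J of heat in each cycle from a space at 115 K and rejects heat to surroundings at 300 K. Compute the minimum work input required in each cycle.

The reversible coefficient of performance is COP_R = T_C/(T_H − T_C) = 115.00/185.00 = 0.6216.
W = Q_C/COP_R = 8750/0.6216 = 14100 J.

W_in ≈ 14100 J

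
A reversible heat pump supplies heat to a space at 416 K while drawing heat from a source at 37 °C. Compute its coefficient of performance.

COP_HP ≈ 3.93

T_C = 37 °C → 37 + 273.15 = 310.15 K.
COP_HP = T_H/(T_H − T_C) = 416.00/(416.00 − 310.15) = 3.93.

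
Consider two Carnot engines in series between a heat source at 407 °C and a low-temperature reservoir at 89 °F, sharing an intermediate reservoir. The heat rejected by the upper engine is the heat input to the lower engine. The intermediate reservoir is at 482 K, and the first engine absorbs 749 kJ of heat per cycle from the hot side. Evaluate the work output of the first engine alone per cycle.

T_H = 407 °C → 407 + 273.15 = 680.15 K.
T_C = 89 °F → (89 − 32) × 5/9 = 31.67 °C = 304.82 K.
First-stage efficiency η₁ = 1 − T_m/T_H = 1 − 482.00/680.15 = 0.2913.
W₁ = η₁·Q_H = 0.2913 × 749 = 218 kJ.

W₁ ≈ 218 kJ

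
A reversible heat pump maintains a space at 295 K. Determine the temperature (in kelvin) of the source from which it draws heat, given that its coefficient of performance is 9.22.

COP_HP = T_H/(T_H − T_C) ⇒ T_C = T_H·(COP_HP − 1)/COP_HP = 295.00 × (9.22 − 1)/9.22 = 263 K.

T_C ≈ 263 K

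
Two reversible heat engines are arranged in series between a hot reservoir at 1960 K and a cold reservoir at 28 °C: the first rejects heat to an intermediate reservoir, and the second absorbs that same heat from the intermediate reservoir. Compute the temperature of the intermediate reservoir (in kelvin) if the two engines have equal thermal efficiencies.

T_C = 28 °C → 28 + 273.15 = 301.15 K.
Equal efficiencies require 1 − T_m/T_H = 1 − T_C/T_m, i.e. T_m/T_H = T_C/T_m, so T_m = √(T_H·T_C) = √(1960.00 × 301.15) = 768.3 K.

T_m ≈ 768.3 K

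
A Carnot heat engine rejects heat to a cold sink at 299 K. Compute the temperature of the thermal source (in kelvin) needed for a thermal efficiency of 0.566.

T_H ≈ 689 K

From η = 1 − T_C/T_H, solving for T_H gives T_H = T_C/(1 − η) = 299.00/(1 − 0.566) = 689 K.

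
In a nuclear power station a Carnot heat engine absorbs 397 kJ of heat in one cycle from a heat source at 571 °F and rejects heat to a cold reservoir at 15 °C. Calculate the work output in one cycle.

W ≈ 197.2 kJ

T_H = 571 °F → (571 − 32) × 5/9 = 299.44 °C = 572.59 K.
T_C = 15 °C → 15 + 273.15 = 288.15 K.
For a reversible engine, η = 1 − T_C/T_H = 1 − 288.15/572.59 = 0.4968.
W = η·Q_H = 0.4968 × 397 = 197.2 kJ.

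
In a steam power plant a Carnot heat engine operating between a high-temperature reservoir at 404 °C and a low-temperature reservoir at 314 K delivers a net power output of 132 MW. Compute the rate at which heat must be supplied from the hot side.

Q̇_H ≈ 246 MW

T_H = 404 °C → 404 + 273.15 = 677.15 K.
The Carnot efficiency is η = 1 − T_C/T_H = 1 − 314.00/677.15 = 0.5363.
Q_H = W/η = 132/0.5363 = 246 MW.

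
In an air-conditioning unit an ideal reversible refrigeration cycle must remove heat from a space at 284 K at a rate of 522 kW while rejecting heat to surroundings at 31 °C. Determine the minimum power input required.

T_H = 31 °C → 31 + 273.15 = 304.15 K.
For a reversible refrigerator, COP_R = T_C/(T_H − T_C) = 284.00/20.15 = 14.0943.
W = Q_C/COP_R = 522/14.0943 = 37.0 kW.

Ẇ_in ≈ 37.0 kW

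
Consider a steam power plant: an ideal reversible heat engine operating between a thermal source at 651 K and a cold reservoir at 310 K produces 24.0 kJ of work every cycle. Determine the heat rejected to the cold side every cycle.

η_rev = 1 − T_C/T_H = 1 − 310.00/651.00 = 0.5238.
Since Q_C/Q_H = T_C/T_H and Q_H = W/η, Q_C = W·T_C/(T_H − T_C) = 24.0 × 310.00/341.00 = 21.82 kJ.

Q_C ≈ 21.82 kJ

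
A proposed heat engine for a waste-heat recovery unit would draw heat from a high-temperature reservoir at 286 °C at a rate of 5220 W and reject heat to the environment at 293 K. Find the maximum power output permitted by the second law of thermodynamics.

Ẇ_max ≈ 2480 W

T_H = 286 °C → 286 + 273.15 = 559.15 K.
No engine can exceed the Carnot limit: η_max = 1 − T_C/T_H = 1 − 293.00/559.15 = 0.4760.
W_max = η_max · Q_H = 0.4760 × 5220 = 2480 W.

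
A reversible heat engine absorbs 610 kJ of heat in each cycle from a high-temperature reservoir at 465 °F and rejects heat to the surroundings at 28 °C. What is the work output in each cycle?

W ≈ 252 kJ

T_H = 465 °F → (465 − 32) × 5/9 = 240.56 °C = 513.71 K.
T_C = 28 °C → 28 + 273.15 = 301.15 K.
η_rev = 1 − T_C/T_H = 1 − 301.15/513.71 = 0.4138.
W = η·Q_H = 0.4138 × 610 = 252 kJ.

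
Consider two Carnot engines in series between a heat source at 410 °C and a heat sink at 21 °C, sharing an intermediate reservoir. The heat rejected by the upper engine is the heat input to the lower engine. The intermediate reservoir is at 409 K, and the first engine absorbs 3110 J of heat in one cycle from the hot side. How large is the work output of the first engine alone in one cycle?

T_H = 410 °C → 410 + 273.15 = 683.15 K.
T_C = 21 °C → 21 + 273.15 = 294.15 K.
First-stage efficiency η₁ = 1 − T_m/T_H = 1 − 409.00/683.15 = 0.4013.
W₁ = η₁·Q_H = 0.4013 × 3110 = 1250 J.

W₁ ≈ 1250 J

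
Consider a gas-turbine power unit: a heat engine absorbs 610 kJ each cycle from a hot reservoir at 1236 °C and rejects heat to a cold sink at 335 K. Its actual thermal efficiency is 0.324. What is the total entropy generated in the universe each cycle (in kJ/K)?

ΔS_univ ≈ 0.827 kJ/K

T_H = 1236 °C → 1236 + 273.15 = 1509.15 K.
W = η·Q_H = 0.324 × 610 = 197.6 kJ, so Q_C = Q_H − W = 412.4 kJ.
Entropy balance on the reservoirs: −Q_H/T_H = -0.4042 kJ/K, +Q_C/T_C = 1.231 kJ/K.
ΔS_univ = −Q_H/T_H + Q_C/T_C = 0.827 kJ/K (> 0, since η = 0.324 < η_Carnot = 0.778).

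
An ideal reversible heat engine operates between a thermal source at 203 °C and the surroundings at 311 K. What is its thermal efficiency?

η ≈ 0.3468

T_H = 203 °C → 203 + 273.15 = 476.15 K.
The Carnot efficiency is η = 1 − T_C/T_H = 1 − 311.00/476.15 = 0.3468.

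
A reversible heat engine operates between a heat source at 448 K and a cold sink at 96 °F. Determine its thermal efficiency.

T_C = 96 °F → (96 − 32) × 5/9 = 35.56 °C = 308.71 K.
Since the cycle is reversible, η = 1 − T_C/T_H = 1 − 308.71/448.00 = 0.3109.

η ≈ 0.3109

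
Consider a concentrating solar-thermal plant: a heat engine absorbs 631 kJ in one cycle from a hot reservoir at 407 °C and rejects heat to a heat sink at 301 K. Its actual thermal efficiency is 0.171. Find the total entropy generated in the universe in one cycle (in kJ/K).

ΔS_univ ≈ 0.810 kJ/K

T_H = 407 °C → 407 + 273.15 = 680.15 K.
W = η·Q_H = 0.171 × 631 = 107.9 kJ, so Q_C = Q_H − W = 523.1 kJ.
The hot reservoir loses entropy Q_H/T_H = 631/680.15 = 0.9277 kJ/K; the cold reservoir gains Q_C/T_C = 523.1/301.00 = 1.738 kJ/K.
ΔS_univ = −Q_H/T_H + Q_C/T_C = 0.810 kJ/K (> 0, since η = 0.171 < η_Carnot = 0.557).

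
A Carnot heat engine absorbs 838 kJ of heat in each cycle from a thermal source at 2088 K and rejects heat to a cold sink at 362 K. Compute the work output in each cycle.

W ≈ 693 kJ

The Carnot efficiency is η = 1 − T_C/T_H = 1 − 362.00/2088.00 = 0.8266.
W = η·Q_H = 0.8266 × 838 = 693 kJ.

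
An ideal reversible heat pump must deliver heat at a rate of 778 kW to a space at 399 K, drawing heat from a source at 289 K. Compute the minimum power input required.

Ẇ_in ≈ 214 kW

Reversible heating COP: COP_HP = T_H/(T_H − T_C) = 399.00/110.00 = 3.6273.
W = Q_H/COP_HP = 778/3.6273 = 214 kW.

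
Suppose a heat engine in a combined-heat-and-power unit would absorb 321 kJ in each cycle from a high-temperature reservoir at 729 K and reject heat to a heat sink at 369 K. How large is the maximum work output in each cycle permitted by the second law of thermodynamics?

By the Carnot theorem, η_max = 1 − T_C/T_H = 1 − 369.00/729.00 = 0.4938.
W_max = η_max · Q_H = 0.4938 × 321 = 159 kJ.

W_max ≈ 159 kJ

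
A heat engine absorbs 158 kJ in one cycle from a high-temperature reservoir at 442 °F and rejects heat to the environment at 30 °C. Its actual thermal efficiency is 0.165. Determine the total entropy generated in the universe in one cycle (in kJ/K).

ΔS_univ ≈ 0.1198 kJ/K

T_H = 442 °F → (442 − 32) × 5/9 = 227.78 °C = 500.93 K.
T_C = 30 °C → 30 + 273.15 = 303.15 K.
W = η·Q_H = 0.165 × 158 = 26.07 kJ, so Q_C = Q_H − W = 131.9 kJ.
Reservoir entropy changes: ΔS_H = −Q_H/T_H = −158/500.93 = -0.3154 kJ/K and ΔS_C = +Q_C/T_C = 131.9/303.15 = 0.4352 kJ/K.
ΔS_univ = −Q_H/T_H + Q_C/T_C = 0.1198 kJ/K (> 0, since η = 0.165 < η_Carnot = 0.395).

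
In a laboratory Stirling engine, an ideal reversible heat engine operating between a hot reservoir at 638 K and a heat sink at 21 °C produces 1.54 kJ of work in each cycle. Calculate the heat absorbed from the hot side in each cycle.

Q_H ≈ 2.86 kJ

T_C = 21 °C → 21 + 273.15 = 294.15 K.
The Carnot efficiency is η = 1 − T_C/T_H = 1 − 294.15/638.00 = 0.5389.
Q_H = W/η = 1.54/0.5389 = 2.86 kJ.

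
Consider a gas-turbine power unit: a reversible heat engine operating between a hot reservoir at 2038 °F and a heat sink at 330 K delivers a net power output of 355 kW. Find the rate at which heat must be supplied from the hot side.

T_H = 2038 °F → (2038 − 32) × 5/9 = 1114.44 °C = 1387.59 K.
The Carnot efficiency is η = 1 − T_C/T_H = 1 − 330.00/1387.59 = 0.7622.
Q_H = W/η = 355/0.7622 = 466 kW.

Q̇_H ≈ 466 kW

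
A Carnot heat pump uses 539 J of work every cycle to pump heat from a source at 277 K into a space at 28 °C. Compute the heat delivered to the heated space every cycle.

T_H = 28 °C → 28 + 273.15 = 301.15 K.
For a reversible heat pump, COP_HP = T_H/(T_H − T_C) = 301.15/24.15 = 12.4700.
Q_H = COP_HP · W = 12.4700 × 539 = 6720 J.

Q_H ≈ 6720 J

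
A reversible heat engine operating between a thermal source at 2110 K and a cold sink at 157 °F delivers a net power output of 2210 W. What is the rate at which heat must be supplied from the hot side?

Q̇_H ≈ 2638 W

T_C = 157 °F → (157 − 32) × 5/9 = 69.44 °C = 342.59 K.
The Carnot efficiency is η = 1 − T_C/T_H = 1 − 342.59/2110.00 = 0.8376.
Q_H = W/η = 2210/0.8376 = 2638 W.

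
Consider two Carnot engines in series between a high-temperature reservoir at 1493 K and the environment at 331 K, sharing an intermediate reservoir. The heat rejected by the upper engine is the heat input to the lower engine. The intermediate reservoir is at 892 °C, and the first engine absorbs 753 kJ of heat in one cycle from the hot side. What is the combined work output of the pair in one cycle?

Two reversible stages in series are equivalent to a single Carnot engine between T_H and T_C, so η_total = 1 − T_C/T_H = 1 − 331.00/1493.00 = 0.7783.
W_total = η_total · Q_H = 0.7783 × 753 = 586 kJ.

W_total ≈ 586 kJ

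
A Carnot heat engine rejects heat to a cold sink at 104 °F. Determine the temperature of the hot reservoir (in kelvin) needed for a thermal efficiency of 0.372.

T_H ≈ 499 K

T_C = 104 °F → (104 − 32) × 5/9 = 40.00 °C = 313.15 K.
From η = 1 − T_C/T_H, solving for T_H gives T_H = T_C/(1 − η) = 313.15/(1 − 0.372) = 499 K.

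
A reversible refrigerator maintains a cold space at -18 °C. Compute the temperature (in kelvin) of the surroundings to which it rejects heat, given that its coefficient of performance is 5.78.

T_H ≈ 299 K

T_C = -18 °C → -18 + 273.15 = 255.15 K.
COP_R = T_C/(T_H − T_C) ⇒ T_H = T_C·(1 + 1/COP_R) = 255.15 × (1 + 1/5.78) = 299 K.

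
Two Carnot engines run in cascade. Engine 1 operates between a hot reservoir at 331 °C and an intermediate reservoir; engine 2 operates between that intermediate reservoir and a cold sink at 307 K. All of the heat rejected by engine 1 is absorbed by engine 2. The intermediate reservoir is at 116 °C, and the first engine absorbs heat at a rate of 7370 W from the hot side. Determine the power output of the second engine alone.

Ẇ₂ ≈ 1002 W

T_H = 331 °C → 331 + 273.15 = 604.15 K.
T_m = 116 °C → 116 + 273.15 = 389.15 K.
Heat entering the second stage: Q_m = Q_H·(T_m/T_H) = 7370 × 389.15/604.15 = 4747 W.
Second-stage efficiency η₂ = 1 − T_C/T_m = 1 − 307.00/389.15 = 0.2111, so W₂ = η₂·Q_m = 1002 W.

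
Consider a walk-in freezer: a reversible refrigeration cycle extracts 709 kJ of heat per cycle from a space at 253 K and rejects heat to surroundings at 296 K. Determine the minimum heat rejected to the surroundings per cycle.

For a reversible cycle Q_H/Q_C = T_H/T_C, so Q_H = Q_C·T_H/T_C = 709 × 296.00/253.00 = 830 kJ.

Q_H ≈ 830 kJ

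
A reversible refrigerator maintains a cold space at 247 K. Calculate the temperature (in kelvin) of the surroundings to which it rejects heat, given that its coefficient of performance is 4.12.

T_H ≈ 307 K

COP_R = T_C/(T_H − T_C) ⇒ T_H = T_C·(1 + 1/COP_R) = 247.00 × (1 + 1/4.12) = 307 K.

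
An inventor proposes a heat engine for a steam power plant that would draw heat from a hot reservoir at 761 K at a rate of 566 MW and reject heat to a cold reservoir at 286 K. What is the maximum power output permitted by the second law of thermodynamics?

The upper bound on efficiency is η_max = 1 − T_C/T_H = 1 − 286.00/761.00 = 0.6242.
W_max = η_max · Q_H = 0.6242 × 566 = 353 MW.

Ẇ_max ≈ 353 MW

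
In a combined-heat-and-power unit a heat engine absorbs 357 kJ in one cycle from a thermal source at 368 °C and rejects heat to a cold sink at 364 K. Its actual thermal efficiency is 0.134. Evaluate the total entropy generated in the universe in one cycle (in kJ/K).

ΔS_univ ≈ 0.2925 kJ/K

T_H = 368 °C → 368 + 273.15 = 641.15 K.
W = η·Q_H = 0.134 × 357 = 47.84 kJ, so Q_C = Q_H − W = 309.2 kJ.
The hot reservoir loses entropy Q_H/T_H = 357/641.15 = 0.5568 kJ/K; the cold reservoir gains Q_C/T_C = 309.2/364.00 = 0.8493 kJ/K.
ΔS_univ = −Q_H/T_H + Q_C/T_C = 0.2925 kJ/K (> 0, since η = 0.134 < η_Carnot = 0.432).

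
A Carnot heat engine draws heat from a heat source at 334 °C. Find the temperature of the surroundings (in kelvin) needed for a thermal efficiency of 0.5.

T_C ≈ 303.6 K

T_H = 334 °C → 334 + 273.15 = 607.15 K.
From η = 1 − T_C/T_H, T_C = T_H·(1 − η) = 607.15 × (1 − 0.5) = 303.6 K.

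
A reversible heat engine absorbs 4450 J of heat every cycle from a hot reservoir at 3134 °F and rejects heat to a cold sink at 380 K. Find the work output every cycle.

W ≈ 3600 J

T_H = 3134 °F → (3134 − 32) × 5/9 = 1723.33 °C = 1996.48 K.
Carnot efficiency: η = 1 − T_C/T_H = 1 − 380.00/1996.48 = 0.8097.
W = η·Q_H = 0.8097 × 4450 = 3600 J.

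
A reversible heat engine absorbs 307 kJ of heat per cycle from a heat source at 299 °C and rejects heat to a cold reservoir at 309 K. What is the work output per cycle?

W ≈ 141 kJ

T_H = 299 °C → 299 + 273.15 = 572.15 K.
η_rev = 1 − T_C/T_H = 1 − 309.00/572.15 = 0.4599.
W = η·Q_H = 0.4599 × 307 = 141 kJ.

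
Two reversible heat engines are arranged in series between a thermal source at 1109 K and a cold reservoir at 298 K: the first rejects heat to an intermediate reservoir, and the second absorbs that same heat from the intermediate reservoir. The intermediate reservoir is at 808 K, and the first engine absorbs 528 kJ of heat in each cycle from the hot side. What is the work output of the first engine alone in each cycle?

W₁ ≈ 143 kJ

First-stage efficiency η₁ = 1 − T_m/T_H = 1 − 808.00/1109.00 = 0.2714.
W₁ = η₁·Q_H = 0.2714 × 528 = 143 kJ.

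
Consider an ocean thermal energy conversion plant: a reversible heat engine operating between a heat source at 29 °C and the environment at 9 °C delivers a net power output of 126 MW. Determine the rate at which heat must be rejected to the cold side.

Q̇_C ≈ 1780 MW

T_H = 29 °C → 29 + 273.15 = 302.15 K.
T_C = 9 °C → 9 + 273.15 = 282.15 K.
The Carnot efficiency is η = 1 − T_C/T_H = 1 − 282.15/302.15 = 0.0662.
Since Q_C/Q_H = T_C/T_H and Q_H = W/η, Q_C = W·T_C/(T_H − T_C) = 126 × 282.15/20.00 = 1780 MW.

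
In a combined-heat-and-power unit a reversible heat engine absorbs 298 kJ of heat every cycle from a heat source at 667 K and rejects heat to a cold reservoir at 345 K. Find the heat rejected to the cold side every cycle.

Q_C ≈ 154 kJ

η_rev = 1 − T_C/T_H = 1 − 345.00/667.00 = 0.4828.
For a reversible cycle Q_C/Q_H = T_C/T_H, so Q_C = 298 × 345.00/667.00 = 154 kJ.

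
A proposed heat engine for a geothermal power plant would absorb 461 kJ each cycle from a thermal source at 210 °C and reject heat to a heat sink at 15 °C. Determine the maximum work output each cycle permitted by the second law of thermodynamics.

T_H = 210 °C → 210 + 273.15 = 483.15 K.
T_C = 15 °C → 15 + 273.15 = 288.15 K.
No engine can exceed the Carnot limit: η_max = 1 − T_C/T_H = 1 − 288.15/483.15 = 0.4036.
W_max = η_max · Q_H = 0.4036 × 461 = 186 kJ.

W_max ≈ 186 kJ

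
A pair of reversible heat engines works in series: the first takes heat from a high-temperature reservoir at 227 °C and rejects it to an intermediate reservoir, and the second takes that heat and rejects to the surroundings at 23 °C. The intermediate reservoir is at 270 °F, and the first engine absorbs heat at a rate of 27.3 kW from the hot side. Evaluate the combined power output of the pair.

T_H = 227 °C → 227 + 273.15 = 500.15 K.
T_C = 23 °C → 23 + 273.15 = 296.15 K.
Two reversible stages in series are equivalent to a single Carnot engine between T_H and T_C, so η_total = 1 − T_C/T_H = 1 − 296.15/500.15 = 0.4079.
W_total = η_total · Q_H = 0.4079 × 27.3 = 11.1 kW.

Ẇ_total ≈ 11.1 kW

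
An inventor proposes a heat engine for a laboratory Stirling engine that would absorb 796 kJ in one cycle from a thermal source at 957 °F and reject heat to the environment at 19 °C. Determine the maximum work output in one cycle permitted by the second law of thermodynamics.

T_H = 957 °F → (957 − 32) × 5/9 = 513.89 °C = 787.04 K.
T_C = 19 °C → 19 + 273.15 = 292.15 K.
The upper bound on efficiency is η_max = 1 − T_C/T_H = 1 − 292.15/787.04 = 0.6288.
W_max = η_max · Q_H = 0.6288 × 796 = 500.5 kJ.

W_max ≈ 500.5 kJ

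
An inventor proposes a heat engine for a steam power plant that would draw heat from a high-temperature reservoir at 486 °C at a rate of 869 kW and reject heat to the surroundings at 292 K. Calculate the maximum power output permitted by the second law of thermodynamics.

T_H = 486 °C → 486 + 273.15 = 759.15 K.
No engine can exceed the Carnot limit: η_max = 1 − T_C/T_H = 1 − 292.00/759.15 = 0.6154.
W_max = η_max · Q_H = 0.6154 × 869 = 535 kW.

Ẇ_max ≈ 535 kW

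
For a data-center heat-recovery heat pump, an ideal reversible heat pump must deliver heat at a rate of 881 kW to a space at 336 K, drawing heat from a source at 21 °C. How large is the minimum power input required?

T_C = 21 °C → 21 + 273.15 = 294.15 K.
For a reversible heat pump, COP_HP = T_H/(T_H − T_C) = 336.00/41.85 = 8.0287.
W = Q_H/COP_HP = 881/8.0287 = 110 kW.

Ẇ_in ≈ 110 kW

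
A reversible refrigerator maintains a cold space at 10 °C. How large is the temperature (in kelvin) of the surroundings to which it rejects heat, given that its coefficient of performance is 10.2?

T_C = 10 °C → 10 + 273.15 = 283.15 K.
COP_R = T_C/(T_H − T_C) ⇒ T_H = T_C·(1 + 1/COP_R) = 283.15 × (1 + 1/10.2) = 311 K.

T_H ≈ 311 K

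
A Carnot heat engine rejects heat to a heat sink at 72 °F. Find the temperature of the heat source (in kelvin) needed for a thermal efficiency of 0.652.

T_H ≈ 848.8 K

T_C = 72 °F → (72 − 32) × 5/9 = 22.22 °C = 295.37 K.
From η = 1 − T_C/T_H, solving for T_H gives T_H = T_C/(1 − η) = 295.37/(1 − 0.652) = 848.8 K.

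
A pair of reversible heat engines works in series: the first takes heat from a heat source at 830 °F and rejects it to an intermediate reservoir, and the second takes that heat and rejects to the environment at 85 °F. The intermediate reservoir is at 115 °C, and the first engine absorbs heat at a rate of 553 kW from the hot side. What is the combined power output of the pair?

T_H = 830 °F → (830 − 32) × 5/9 = 443.33 °C = 716.48 K.
T_C = 85 °F → (85 − 32) × 5/9 = 29.44 °C = 302.59 K.
Two reversible stages in series are equivalent to a single Carnot engine between T_H and T_C, so η_total = 1 − T_C/T_H = 1 − 302.59/716.48 = 0.5777.
W_total = η_total · Q_H = 0.5777 × 553 = 319 kW.

Ẇ_total ≈ 319 kW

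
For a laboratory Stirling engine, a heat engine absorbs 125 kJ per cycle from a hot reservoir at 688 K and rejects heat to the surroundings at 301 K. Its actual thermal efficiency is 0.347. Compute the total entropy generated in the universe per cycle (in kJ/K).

W = η·Q_H = 0.347 × 125 = 43.38 kJ, so Q_C = Q_H − W = 81.62 kJ.
The hot reservoir loses entropy Q_H/T_H = 125/688.00 = 0.1817 kJ/K; the cold reservoir gains Q_C/T_C = 81.62/301.00 = 0.2712 kJ/K.
ΔS_univ = −Q_H/T_H + Q_C/T_C = 0.0895 kJ/K (> 0, since η = 0.347 < η_Carnot = 0.562).

ΔS_univ ≈ 0.0895 kJ/K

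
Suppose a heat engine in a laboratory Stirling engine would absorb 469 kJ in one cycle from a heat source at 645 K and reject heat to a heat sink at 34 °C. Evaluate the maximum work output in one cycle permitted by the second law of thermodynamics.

T_C = 34 °C → 34 + 273.15 = 307.15 K.
The upper bound on efficiency is η_max = 1 − T_C/T_H = 1 − 307.15/645.00 = 0.5238.
W_max = η_max · Q_H = 0.5238 × 469 = 246 kJ.

W_max ≈ 246 kJ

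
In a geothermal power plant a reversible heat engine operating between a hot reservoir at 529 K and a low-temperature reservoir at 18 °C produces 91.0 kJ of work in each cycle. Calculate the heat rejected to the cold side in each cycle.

Q_C ≈ 111 kJ

T_C = 18 °C → 18 + 273.15 = 291.15 K.
For a reversible engine, η = 1 − T_C/T_H = 1 − 291.15/529.00 = 0.4496.
Since Q_C/Q_H = T_C/T_H and Q_H = W/η, Q_C = W·T_C/(T_H − T_C) = 91.0 × 291.15/237.85 = 111 kJ.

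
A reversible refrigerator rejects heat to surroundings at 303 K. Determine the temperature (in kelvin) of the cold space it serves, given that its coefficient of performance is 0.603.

COP_R = T_C/(T_H − T_C) ⇒ T_C = T_H·COP_R/(1 + COP_R) = 303.00 × 0.603/(1 + 0.603) = 114 K.

T_C ≈ 114 K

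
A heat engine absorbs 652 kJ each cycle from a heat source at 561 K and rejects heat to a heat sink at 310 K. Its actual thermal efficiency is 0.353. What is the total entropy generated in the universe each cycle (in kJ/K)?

ΔS_univ ≈ 0.199 kJ/K

W = η·Q_H = 0.353 × 652 = 230.2 kJ, so Q_C = Q_H − W = 421.8 kJ.
The hot reservoir loses entropy Q_H/T_H = 652/561.00 = 1.162 kJ/K; the cold reservoir gains Q_C/T_C = 421.8/310.00 = 1.361 kJ/K.
ΔS_univ = −Q_H/T_H + Q_C/T_C = 0.199 kJ/K (> 0, since η = 0.353 < η_Carnot = 0.447).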